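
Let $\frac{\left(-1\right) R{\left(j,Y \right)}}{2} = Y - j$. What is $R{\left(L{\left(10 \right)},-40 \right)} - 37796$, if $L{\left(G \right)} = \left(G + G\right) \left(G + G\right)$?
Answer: $-36916$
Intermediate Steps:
$L{\left(G \right)} = 4 G^{2}$ ($L{\left(G \right)} = 2 G 2 G = 4 G^{2}$)
$R{\left(j,Y \right)} = - 2 Y + 2 j$ ($R{\left(j,Y \right)} = - 2 \left(Y - j\right) = - 2 Y + 2 j$)
$R{\left(L{\left(10 \right)},-40 \right)} - 37796 = \left(\left(-2\right) \left(-40\right) + 2 \cdot 4 \cdot 10^{2}\right) - 37796 = \left(80 + 2 \cdot 4 \cdot 100\right) - 37796 = \left(80 + 2 \cdot 400\right) - 37796 = \left(80 + 800\right) - 37796 = 880 - 37796 = -36916$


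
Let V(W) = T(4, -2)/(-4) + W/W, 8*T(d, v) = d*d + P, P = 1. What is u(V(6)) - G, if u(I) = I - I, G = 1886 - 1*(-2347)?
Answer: -4233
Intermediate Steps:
T(d, v) = 1/8 + d**2/8 (T(d, v) = (d*d + 1)/8 = (d**2 + 1)/8 = (1 + d**2)/8 = 1/8 + d**2/8)
V(W) = 15/32 (V(W) = (1/8 + (1/8)*4**2)/(-4) + W/W = (1/8 + (1/8)*16)*(-1/4) + 1 = (1/8 + 2)*(-1/4) + 1 = (17/8)*(-1/4) + 1 = -17/32 + 1 = 15/32)
G = 4233 (G = 1886 + 2347 = 4233)
u(I) = 0
u(V(6)) - G = 0 - 1*4233 = 0 - 4233 = -4233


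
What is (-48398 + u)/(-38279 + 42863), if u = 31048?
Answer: -8675/2292 ≈ -3.7849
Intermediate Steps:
(-48398 + u)/(-38279 + 42863) = (-48398 + 31048)/(-38279 + 42863) = -17350/4584 = -17350*1/4584 = -8675/2292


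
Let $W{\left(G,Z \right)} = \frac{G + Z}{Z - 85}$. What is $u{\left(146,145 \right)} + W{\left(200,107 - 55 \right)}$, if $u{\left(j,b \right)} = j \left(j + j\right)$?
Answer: $\frac{468868}{11} \approx 42624.0$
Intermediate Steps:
$u{\left(j,b \right)} = 2 j^{2}$ ($u{\left(j,b \right)} = j 2 j = 2 j^{2}$)
$W{\left(G,Z \right)} = \frac{G + Z}{-85 + Z}$
$u{\left(146,145 \right)} + W{\left(200,107 - 55 \right)} = 2 \cdot 146^{2} + \frac{200 + \left(107 - 55\right)}{-85 + \left(107 - 55\right)} = 2 \cdot 21316 + \frac{200 + \left(107 - 55\right)}{-85 + \left(107 - 55\right)} = 42632 + \frac{200 + \left(107 - 55\right)}{-85 + \left(107 - 55\right)} = 42632 + \frac{200 + 52}{-85 + 52} = 42632 + \frac{1}{-33} \cdot 252 = 42632 - \frac{84}{11} = \frac{468868}{11}$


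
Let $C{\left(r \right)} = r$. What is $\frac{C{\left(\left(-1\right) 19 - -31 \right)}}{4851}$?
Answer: $\frac{4}{1617} \approx 0.0024737$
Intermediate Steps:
$\frac{C{\left(\left(-1\right) 19 - -31 \right)}}{4851} = \frac{\left(-1\right) 19 - -31}{4851} = \left(-19 + 31\right) \frac{1}{4851} = 12 \cdot \frac{1}{4851} = \frac{4}{1617}$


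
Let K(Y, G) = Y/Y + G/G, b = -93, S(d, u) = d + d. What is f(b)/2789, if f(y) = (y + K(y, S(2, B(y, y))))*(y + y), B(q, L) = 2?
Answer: 16926/2789 ≈ 6.0688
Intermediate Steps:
S(d, u) = 2*d
K(Y, G) = 2 (K(Y, G) = 1 + 1 = 2)
f(y) = 2*y*(2 + y) (f(y) = (y + 2)*(y + y) = (2 + y)*(2*y) = 2*y*(2 + y))
f(b)/2789 = (2*(-93)*(2 - 93))/2789 = (2*(-93)*(-91))*(1/2789) = 16926*(1/2789) = 16926/2789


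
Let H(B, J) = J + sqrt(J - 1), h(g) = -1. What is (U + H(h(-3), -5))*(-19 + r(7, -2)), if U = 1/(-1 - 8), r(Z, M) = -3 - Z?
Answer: 1334/9 - 29*I*sqrt(6) ≈ 148.22 - 71.035*I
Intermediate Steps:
U = -1/9 (U = 1/(-9) = -1/9 ≈ -0.11111)
H(B, J) = J + sqrt(-1 + J)
(U + H(h(-3), -5))*(-19 + r(7, -2)) = (-1/9 + (-5 + sqrt(-1 - 5)))*(-19 + (-3 - 1*7)) = (-1/9 + (-5 + sqrt(-6)))*(-19 + (-3 - 7)) = (-1/9 + (-5 + I*sqrt(6)))*(-19 - 10) = (-46/9 + I*sqrt(6))*(-29) = 1334/9 - 29*I*sqrt(6)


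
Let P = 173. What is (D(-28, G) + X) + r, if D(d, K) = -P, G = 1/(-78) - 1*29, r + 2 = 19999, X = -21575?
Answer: -1751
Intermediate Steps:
r = 19997 (r = -2 + 19999 = 19997)
G = -2263/78 (G = -1/78 - 29 = -2263/78 ≈ -29.013)
D(d, K) = -173 (D(d, K) = -1*173 = -173)
(D(-28, G) + X) + r = (-173 - 21575) + 19997 = -21748 + 19997 = -1751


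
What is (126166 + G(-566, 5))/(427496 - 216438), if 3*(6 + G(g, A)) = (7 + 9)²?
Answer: 189368/316587 ≈ 0.59816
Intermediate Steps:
G(g, A) = 238/3 (G(g, A) = -6 + (7 + 9)²/3 = -6 + (⅓)*16² = -6 + (⅓)*256 = -6 + 256/3 = 238/3)
(126166 + G(-566, 5))/(427496 - 216438) = (126166 + 238/3)/(427496 - 216438) = (378736/3)/211058 = (378736/3)*(1/211058) = 189368/316587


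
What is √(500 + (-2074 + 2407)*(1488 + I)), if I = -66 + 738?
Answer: 2*√179945 ≈ 848.40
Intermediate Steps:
I = 672
√(500 + (-2074 + 2407)*(1488 + I)) = √(500 + (-2074 + 2407)*(1488 + 672)) = √(500 + 333*2160) = √(500 + 719280) = √719780 = 2*√179945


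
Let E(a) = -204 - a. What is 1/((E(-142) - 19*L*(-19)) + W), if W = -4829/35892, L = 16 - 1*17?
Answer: -35892/15187145 ≈ -0.0023633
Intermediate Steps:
L = -1 (L = 16 - 17 = -1)
W = -4829/35892 (W = -4829*1/35892 = -4829/35892 ≈ -0.13454)
1/((E(-142) - 19*L*(-19)) + W) = 1/(((-204 - 1*(-142)) - 19*(-1)*(-19)) - 4829/35892) = 1/(((-204 + 142) - (-19)*(-19)) - 4829/35892) = 1/((-62 - 1*361) - 4829/35892) = 1/((-62 - 361) - 4829/35892) = 1/(-423 - 4829/35892) = 1/(-15187145/35892) = -35892/15187145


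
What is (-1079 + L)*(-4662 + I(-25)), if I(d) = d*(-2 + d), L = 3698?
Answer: -10441953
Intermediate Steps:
(-1079 + L)*(-4662 + I(-25)) = (-1079 + 3698)*(-4662 - 25*(-2 - 25)) = 2619*(-4662 - 25*(-27)) = 2619*(-4662 + 675) = 2619*(-3987) = -10441953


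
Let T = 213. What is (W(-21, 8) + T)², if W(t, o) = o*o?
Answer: 76729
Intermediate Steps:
W(t, o) = o²
(W(-21, 8) + T)² = (8² + 213)² = (64 + 213)² = 277² = 76729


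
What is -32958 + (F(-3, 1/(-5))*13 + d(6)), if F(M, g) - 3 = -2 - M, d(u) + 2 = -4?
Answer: -32912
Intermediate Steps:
d(u) = -6 (d(u) = -2 - 4 = -6)
F(M, g) = 1 - M (F(M, g) = 3 + (-2 - M) = 1 - M)
-32958 + (F(-3, 1/(-5))*13 + d(6)) = -32958 + ((1 - 1*(-3))*13 - 6) = -32958 + ((1 + 3)*13 - 6) = -32958 + (4*13 - 6) = -32958 + (52 - 6) = -32958 + 46 = -32912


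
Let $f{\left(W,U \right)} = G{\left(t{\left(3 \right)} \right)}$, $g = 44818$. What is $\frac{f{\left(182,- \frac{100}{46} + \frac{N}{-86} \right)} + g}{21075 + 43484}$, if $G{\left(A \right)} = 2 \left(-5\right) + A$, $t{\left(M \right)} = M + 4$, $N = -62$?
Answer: $\frac{44815}{64559} \approx 0.69417$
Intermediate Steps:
$t{\left(M \right)} = 4 + M$
$G{\left(A \right)} = -10 + A$
$f{\left(W,U \right)} = -3$ ($f{\left(W,U \right)} = -10 + \left(4 + 3\right) = -10 + 7 = -3$)
$\frac{f{\left(182,- \frac{100}{46} + \frac{N}{-86} \right)} + g}{21075 + 43484} = \frac{-3 + 44818}{21075 + 43484} = \frac{44815}{64559}$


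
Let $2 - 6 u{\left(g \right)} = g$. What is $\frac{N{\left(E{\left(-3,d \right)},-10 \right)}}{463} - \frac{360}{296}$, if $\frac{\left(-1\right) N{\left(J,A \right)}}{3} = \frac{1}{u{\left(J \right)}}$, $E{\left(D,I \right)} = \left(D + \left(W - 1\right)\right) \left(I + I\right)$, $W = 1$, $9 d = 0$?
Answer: $- \frac{21168}{17131} \approx -1.2357$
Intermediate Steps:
$d = 0$ ($d = \frac{1}{9} \cdot 0 = 0$)
$u{\left(g \right)} = \frac{1}{3} - \frac{g}{6}$
$E{\left(D,I \right)} = 2 D I$ ($E{\left(D,I \right)} = \left(D + \left(1 - 1\right)\right) \left(I + I\right) = \left(D + 0\right) 2 I = D 2 I = 2 D I$)
$N{\left(J,A \right)} = - \frac{3}{\frac{1}{3} - \frac{J}{6}}$
$\frac{N{\left(E{\left(-3,d \right)},-10 \right)}}{463} - \frac{360}{296} = \frac{18 \frac{1}{-2 + 2 \left(-3\right) 0}}{463} - \frac{360}{296} = \frac{18}{-2 + 0} \cdot \frac{1}{463} - \frac{45}{37} = \frac{18}{-2} \cdot \frac{1}{463} - \frac{45}{37} = 18 \left(- \frac{1}{2}\right) \frac{1}{463} - \frac{45}{37} = \left(-9\right) \frac{1}{463} - \frac{45}{37} = - \frac{9}{463} - \frac{45}{37} = - \frac{21168}{17131}$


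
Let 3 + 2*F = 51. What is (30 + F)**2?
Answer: 2916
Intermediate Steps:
F = 24 (F = -3/2 + (1/2)*51 = -3/2 + 51/2 = 24)
(30 + F)**2 = (30 + 24)**2 = 54**2 = 2916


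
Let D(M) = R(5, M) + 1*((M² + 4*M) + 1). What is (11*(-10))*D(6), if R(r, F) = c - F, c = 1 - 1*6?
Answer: -5500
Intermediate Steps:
c = -5 (c = 1 - 6 = -5)
R(r, F) = -5 - F
D(M) = -4 + M² + 3*M (D(M) = (-5 - M) + 1*((M² + 4*M) + 1) = (-5 - M) + 1*(1 + M² + 4*M) = (-5 - M) + (1 + M² + 4*M) = -4 + M² + 3*M)
(11*(-10))*D(6) = (11*(-10))*(-4 + 6² + 3*6) = -110*(-4 + 36 + 18) = -110*50 = -5500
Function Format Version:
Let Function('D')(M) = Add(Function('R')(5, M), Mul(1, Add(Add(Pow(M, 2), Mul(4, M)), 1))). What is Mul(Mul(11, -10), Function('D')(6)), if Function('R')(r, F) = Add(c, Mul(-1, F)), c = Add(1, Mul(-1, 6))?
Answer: -5500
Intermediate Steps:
c = -5 (c = Add(1, -6) = -5)
Function('R')(r, F) = Add(-5, Mul(-1, F))
Function('D')(M) = Add(-4, Pow(M, 2), Mul(3, M)) (Function('D')(M) = Add(Add(-5, Mul(-1, M)), Mul(1, Add(Add(Pow(M, 2), Mul(4, M)), 1))) = Add(Add(-5, Mul(-1, M)), Mul(1, Add(1, Pow(M, 2), Mul(4, M)))) = Add(Add(-5, Mul(-1, M)), Add(1, Pow(M, 2), Mul(4, M))) = Add(-4, Pow(M, 2), Mul(3, M)))
Mul(Mul(11, -10), Function('D')(6)) = Mul(Mul(11, -10), Add(-4, Pow(6, 2), Mul(3, 6))) = Mul(-110, Add(-4, 36, 18)) = Mul(-110, 50) = -5500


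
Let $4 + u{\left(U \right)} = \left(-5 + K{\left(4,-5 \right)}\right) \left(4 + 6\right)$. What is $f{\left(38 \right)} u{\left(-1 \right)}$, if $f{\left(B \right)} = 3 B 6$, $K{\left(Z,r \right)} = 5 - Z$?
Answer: $-30096$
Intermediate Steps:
$f{\left(B \right)} = 18 B$
$u{\left(U \right)} = -44$ ($u{\left(U \right)} = -4 + \left(-5 + \left(5 - 4\right)\right) \left(4 + 6\right) = -4 + \left(-5 + \left(5 - 4\right)\right) 10 = -4 + \left(-5 + 1\right) 10 = -4 - 40 = -44$)
$f{\left(38 \right)} u{\left(-1 \right)} = 18 \cdot 38 \left(-44\right) = 684 \left(-44\right) = -30096$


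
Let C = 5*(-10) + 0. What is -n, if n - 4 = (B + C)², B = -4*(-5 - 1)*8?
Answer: -20168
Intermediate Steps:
C = -50 (C = -50 + 0 = -50)
B = 192 (B = -4*(-6)*8 = 24*8 = 192)
n = 20168 (n = 4 + (192 - 50)² = 4 + 142² = 4 + 20164 = 20168)
-n = -1*20168 = -20168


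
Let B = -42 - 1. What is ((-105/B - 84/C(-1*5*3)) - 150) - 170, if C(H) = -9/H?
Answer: -19675/43 ≈ -457.56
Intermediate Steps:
B = -43
((-105/B - 84/C(-1*5*3)) - 150) - 170 = ((-105/(-43) - 84/((-9/(-1*5*3)))) - 150) - 170 = ((-105*(-1/43) - 84/((-9/((-5*3))))) - 150) - 170 = ((105/43 - 84/((-9/(-15)))) - 150) - 170 = ((105/43 - 84/((-9*(-1/15)))) - 150) - 170 = ((105/43 - 84/3/5) - 150) - 170 = ((105/43 - 84*5/3) - 150) - 170 = ((105/43 - 140) - 150) - 170 = (-5915/43 - 150) - 170 = -12365/43 - 170 = -19675/43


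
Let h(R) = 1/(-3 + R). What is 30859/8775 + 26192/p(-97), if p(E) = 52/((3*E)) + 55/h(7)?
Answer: 4303494707/35082450 ≈ 122.67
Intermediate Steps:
p(E) = 220 + 52/(3*E) (p(E) = 52/((3*E)) + 55/(1/(-3 + 7)) = 52*(1/(3*E)) + 55/(1/4) = 52/(3*E) + 55/(1/4) = 52/(3*E) + 55*4 = 52/(3*E) + 220 = 220 + 52/(3*E))
30859/8775 + 26192/p(-97) = 30859/8775 + 26192/(220 + (52/3)/(-97)) = 30859*(1/8775) + 26192/(220 + (52/3)*(-1/97)) = 30859/8775 + 26192/(220 - 52/291) = 30859/8775 + 26192/(63968/291) = 30859/8775 + 26192*(291/63968) = 30859/8775 + 476367/3998 = 4303494707/35082450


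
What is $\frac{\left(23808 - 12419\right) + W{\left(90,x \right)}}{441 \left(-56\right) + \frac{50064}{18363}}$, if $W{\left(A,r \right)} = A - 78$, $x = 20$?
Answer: $- \frac{69785521}{151147528} \approx -0.4617$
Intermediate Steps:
$W{\left(A,r \right)} = -78 + A$
$\frac{\left(23808 - 12419\right) + W{\left(90,x \right)}}{441 \left(-56\right) + \frac{50064}{18363}} = \frac{\left(23808 - 12419\right) + \left(-78 + 90\right)}{441 \left(-56\right) + \frac{50064}{18363}} = \frac{\left(23808 - 12419\right) + 12}{-24696 + 50064 \cdot \frac{1}{18363}} = \frac{11389 + 12}{-24696 + \frac{16688}{6121}} = \frac{11401}{- \frac{151147528}{6121}} = 11401 \left(- \frac{6121}{151147528}\right) = - \frac{69785521}{151147528}$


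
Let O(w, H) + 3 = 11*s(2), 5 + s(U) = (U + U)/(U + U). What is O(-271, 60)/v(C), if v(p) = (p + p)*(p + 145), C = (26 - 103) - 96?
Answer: -47/9688 ≈ -0.0048514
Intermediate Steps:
s(U) = -4 (s(U) = -5 + (U + U)/(U + U) = -5 + (2*U)/((2*U)) = -5 + (2*U)*(1/(2*U)) = -5 + 1 = -4)
O(w, H) = -47 (O(w, H) = -3 + 11*(-4) = -3 - 44 = -47)
C = -173 (C = -77 - 96 = -173)
v(p) = 2*p*(145 + p) (v(p) = (2*p)*(145 + p) = 2*p*(145 + p))
O(-271, 60)/v(C) = -47*(-1/(346*(145 - 173))) = -47/(2*(-173)*(-28)) = -47/9688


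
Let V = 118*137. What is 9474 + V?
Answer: 25640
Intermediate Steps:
V = 16166
9474 + V = 9474 + 16166 = 25640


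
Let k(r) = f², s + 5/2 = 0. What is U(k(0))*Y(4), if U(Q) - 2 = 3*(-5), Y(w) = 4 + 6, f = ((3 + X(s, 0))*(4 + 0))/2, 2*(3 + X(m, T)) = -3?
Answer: -130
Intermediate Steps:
s = -5/2 (s = -5/2 + 0 = -5/2 ≈ -2.5000)
X(m, T) = -9/2 (X(m, T) = -3 + (½)*(-3) = -3 - 3/2 = -9/2)
f = -3 (f = ((3 - 9/2)*(4 + 0))/2 = -3/2*4*(½) = -6*½ = -3)
k(r) = 9 (k(r) = (-3)² = 9)
Y(w) = 10
U(Q) = -13 (U(Q) = 2 + 3*(-5) = 2 - 15 = -13)
U(k(0))*Y(4) = -13*10 = -130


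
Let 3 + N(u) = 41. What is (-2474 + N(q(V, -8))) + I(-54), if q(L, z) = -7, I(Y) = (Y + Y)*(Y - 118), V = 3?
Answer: 16140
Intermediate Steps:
I(Y) = 2*Y*(-118 + Y) (I(Y) = (2*Y)*(-118 + Y) = 2*Y*(-118 + Y))
N(u) = 38 (N(u) = -3 + 41 = 38)
(-2474 + N(q(V, -8))) + I(-54) = (-2474 + 38) + 2*(-54)*(-118 - 54) = -2436 + 2*(-54)*(-172) = -2436 + 18576 = 16140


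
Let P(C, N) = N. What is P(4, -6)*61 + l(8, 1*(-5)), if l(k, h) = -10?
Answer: -376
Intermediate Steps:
P(4, -6)*61 + l(8, 1*(-5)) = -6*61 - 10 = -366 - 10 = -376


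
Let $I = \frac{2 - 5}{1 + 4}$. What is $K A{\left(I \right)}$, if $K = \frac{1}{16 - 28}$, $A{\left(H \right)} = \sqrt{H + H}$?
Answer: $- \frac{i \sqrt{30}}{60} \approx - 0.091287 i$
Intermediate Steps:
$I = - \frac{3}{5} \approx -0.6$
$A{\left(H \right)} = \sqrt{2} \sqrt{H}$ ($A{\left(H \right)} = \sqrt{2 H} = \sqrt{2} \sqrt{H}$)
$K = - \frac{1}{12}$ ($K = \frac{1}{-12} = - \frac{1}{12} \approx -0.083333$)
$K A{\left(I \right)} = - \frac{\sqrt{2} \sqrt{- \frac{3}{5}}}{12} = - \frac{\sqrt{2} \frac{i \sqrt{15}}{5}}{12} = - \frac{\frac{1}{5} i \sqrt{30}}{12} = - \frac{i \sqrt{30}}{60}$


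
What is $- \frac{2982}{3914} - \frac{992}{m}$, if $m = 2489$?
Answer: $- \frac{297497}{256367} \approx -1.1604$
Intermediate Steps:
$- \frac{2982}{3914} - \frac{992}{m} = - \frac{2982}{3914} - \frac{992}{2489} = \left(-2982\right) \frac{1}{3914} - \frac{992}{2489} = - \frac{1491}{1957} - \frac{992}{2489} = - \frac{297497}{256367}$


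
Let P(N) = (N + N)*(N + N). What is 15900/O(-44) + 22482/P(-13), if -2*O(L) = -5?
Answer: 2160921/338 ≈ 6393.3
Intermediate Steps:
P(N) = 4*N² (P(N) = (2*N)*(2*N) = 4*N²)
O(L) = 5/2 (O(L) = -½*(-5) = 5/2)
15900/O(-44) + 22482/P(-13) = 15900/(5/2) + 22482/((4*(-13)²)) = 15900*(⅖) + 22482/((4*169)) = 6360 + 22482/676 = 6360 + 22482*(1/676) = 6360 + 11241/338 = 2160921/338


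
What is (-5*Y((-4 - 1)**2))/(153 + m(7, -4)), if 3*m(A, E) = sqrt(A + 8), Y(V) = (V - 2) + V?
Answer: -55080/35111 + 120*sqrt(15)/35111 ≈ -1.5555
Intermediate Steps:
Y(V) = -2 + 2*V (Y(V) = (-2 + V) + V = -2 + 2*V)
m(A, E) = sqrt(8 + A)/3 (m(A, E) = sqrt(A + 8)/3 = sqrt(8 + A)/3)
(-5*Y((-4 - 1)**2))/(153 + m(7, -4)) = (-5*(-2 + 2*(-4 - 1)**2))/(153 + sqrt(8 + 7)/3) = (-5*(-2 + 2*(-5)**2))/(153 + sqrt(15)/3) = (-5*(-2 + 2*25))/(153 + sqrt(15)/3) = (-5*(-2 + 50))/(153 + sqrt(15)/3) = (-5*48)/(153 + sqrt(15)/3) = -240/(153 + sqrt(15)/3)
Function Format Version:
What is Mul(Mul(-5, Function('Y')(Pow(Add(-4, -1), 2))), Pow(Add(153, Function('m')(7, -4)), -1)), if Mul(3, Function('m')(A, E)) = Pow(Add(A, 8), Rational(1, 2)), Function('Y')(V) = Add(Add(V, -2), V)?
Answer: Add(Rational(-55080, 35111), Mul(Rational(120, 35111), Pow(15, Rational(1, 2)))) ≈ -1.5555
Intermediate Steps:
Function('Y')(V) = Add(-2, Mul(2, V)) (Function('Y')(V) = Add(Add(-2, V), V) = Add(-2, Mul(2, V)))
Function('m')(A, E) = Mul(Rational(1, 3), Pow(Add(8, A), Rational(1, 2))) (Function('m')(A, E) = Mul(Rational(1, 3), Pow(Add(A, 8), Rational(1, 2))) = Mul(Rational(1, 3), Pow(Add(8, A), Rational(1, 2))))
Mul(Mul(-5, Function('Y')(Pow(Add(-4, -1), 2))), Pow(Add(153, Function('m')(7, -4)), -1)) = Mul(Mul(-5, Add(-2, Mul(2, Pow(Add(-4, -1), 2)))), Pow(Add(153, Mul(Rational(1, 3), Pow(Add(8, 7), Rational(1, 2)))), -1)) = Mul(Mul(-5, Add(-2, Mul(2, Pow(-5, 2)))), Pow(Add(153, Mul(Rational(1, 3), Pow(15, Rational(1, 2)))), -1)) = Mul(Mul(-5, Add(-2, Mul(2, 25))), Pow(Add(153, Mul(Rational(1, 3), Pow(15, Rational(1, 2)))), -1)) = Mul(Mul(-5, Add(-2, 50)), Pow(Add(153, Mul(Rational(1, 3), Pow(15, Rational(1, 2)))), -1)) = Mul(Mul(-5, 48), Pow(Add(153, Mul(Rational(1, 3), Pow(15, Rational(1, 2)))), -1)) = Mul(-240, Pow(Add(153, Mul(Rational(1, 3), Pow(15, Rational(1, 2)))), -1))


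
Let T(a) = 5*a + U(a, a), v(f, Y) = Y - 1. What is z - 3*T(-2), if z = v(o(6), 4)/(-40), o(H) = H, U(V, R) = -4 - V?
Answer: 1437/40 ≈ 35.925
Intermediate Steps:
v(f, Y) = -1 + Y
T(a) = -4 + 4*a (T(a) = 5*a + (-4 - a) = -4 + 4*a)
z = -3/40 (z = (-1 + 4)/(-40) = 3*(-1/40) = -3/40 ≈ -0.075000)
z - 3*T(-2) = -3/40 - 3*(-4 + 4*(-2)) = -3/40 - 3*(-4 - 8) = -3/40 - 3*(-12) = -3/40 + 36 = 1437/40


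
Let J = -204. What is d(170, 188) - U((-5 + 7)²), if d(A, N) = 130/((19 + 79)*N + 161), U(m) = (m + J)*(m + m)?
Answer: 5947226/3717 ≈ 1600.0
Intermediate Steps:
U(m) = 2*m*(-204 + m) (U(m) = (m - 204)*(m + m) = (-204 + m)*(2*m) = 2*m*(-204 + m))
d(A, N) = 130/(161 + 98*N) (d(A, N) = 130/(98*N + 161) = 130/(161 + 98*N))
d(170, 188) - U((-5 + 7)²) = 130/(7*(23 + 14*188)) - 2*(-5 + 7)²*(-204 + (-5 + 7)²) = 130/(7*(23 + 2632)) - 2*2²*(-204 + 2²) = (130/7)/2655 - 2*4*(-204 + 4) = (130/7)*(1/2655) - 2*4*(-200) = 26/3717 - 1*(-1600) = 26/3717 + 1600 = 5947226/3717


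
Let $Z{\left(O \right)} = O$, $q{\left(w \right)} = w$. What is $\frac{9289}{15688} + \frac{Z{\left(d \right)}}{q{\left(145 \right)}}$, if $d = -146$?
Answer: $- \frac{943543}{2274760} \approx -0.41479$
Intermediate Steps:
$\frac{9289}{15688} + \frac{Z{\left(d \right)}}{q{\left(145 \right)}} = \frac{9289}{15688} - \frac{146}{145} = - \frac{943543}{2274760}$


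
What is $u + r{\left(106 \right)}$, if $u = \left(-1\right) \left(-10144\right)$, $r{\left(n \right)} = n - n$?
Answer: $10144$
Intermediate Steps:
$r{\left(n \right)} = 0$
$u = 10144$
$u + r{\left(106 \right)} = 10144 + 0 = 10144$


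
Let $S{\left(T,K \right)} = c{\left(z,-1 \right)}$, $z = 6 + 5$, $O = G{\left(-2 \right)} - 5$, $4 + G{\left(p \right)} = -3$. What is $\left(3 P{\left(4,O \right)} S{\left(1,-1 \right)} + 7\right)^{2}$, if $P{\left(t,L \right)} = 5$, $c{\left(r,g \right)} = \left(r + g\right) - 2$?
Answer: $16129$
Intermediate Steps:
$G{\left(p \right)} = -7$ ($G{\left(p \right)} = -4 - 3 = -7$)
$O = -12$ ($O = -7 - 5 = -12$)
$z = 11$
$c{\left(r,g \right)} = -2 + g + r$ ($c{\left(r,g \right)} = \left(g + r\right) - 2 = -2 + g + r$)
$S{\left(T,K \right)} = 8$ ($S{\left(T,K \right)} = -2 - 1 + 11 = 8$)
$\left(3 P{\left(4,O \right)} S{\left(1,-1 \right)} + 7\right)^{2} = \left(3 \cdot 5 \cdot 8 + 7\right)^{2} = \left(15 \cdot 8 + 7\right)^{2} = \left(120 + 7\right)^{2} = 127^{2} = 16129$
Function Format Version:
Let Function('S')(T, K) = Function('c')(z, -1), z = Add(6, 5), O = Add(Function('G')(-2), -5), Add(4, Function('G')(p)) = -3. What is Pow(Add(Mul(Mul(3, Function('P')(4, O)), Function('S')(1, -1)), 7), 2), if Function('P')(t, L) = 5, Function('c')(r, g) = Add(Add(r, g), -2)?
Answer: 16129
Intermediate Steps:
Function('G')(p) = -7 (Function('G')(p) = Add(-4, -3) = -7)
O = -12 (O = Add(-7, -5) = -12)
z = 11
Function('c')(r, g) = Add(-2, g, r) (Function('c')(r, g) = Add(Add(g, r), -2) = Add(-2, g, r))
Function('S')(T, K) = 8 (Function('S')(T, K) = Add(-2, -1, 11) = 8)
Pow(Add(Mul(Mul(3, Function('P')(4, O)), Function('S')(1, -1)), 7), 2) = Pow(Add(Mul(Mul(3, 5), 8), 7), 2) = Pow(Add(Mul(15, 8), 7), 2) = Pow(Add(120, 7), 2) = Pow(127, 2) = 16129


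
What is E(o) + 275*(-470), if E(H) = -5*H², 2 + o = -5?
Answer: -129495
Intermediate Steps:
o = -7 (o = -2 - 5 = -7)
E(o) + 275*(-470) = -5*(-7)² + 275*(-470) = -5*49 - 129250 = -245 - 129250 = -129495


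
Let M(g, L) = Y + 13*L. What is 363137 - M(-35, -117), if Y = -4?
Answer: 364662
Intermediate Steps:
M(g, L) = -4 + 13*L
363137 - M(-35, -117) = 363137 - (-4 + 13*(-117)) = 363137 - (-4 - 1521) = 363137 - 1*(-1525) = 363137 + 1525 = 364662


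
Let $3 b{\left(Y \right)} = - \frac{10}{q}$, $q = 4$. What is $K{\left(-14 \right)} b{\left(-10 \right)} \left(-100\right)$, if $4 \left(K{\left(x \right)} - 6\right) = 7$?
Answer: $\frac{3875}{6} \approx 645.83$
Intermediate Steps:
$K{\left(x \right)} = \frac{31}{4}$ ($K{\left(x \right)} = 6 + \frac{1}{4} \cdot 7 = 6 + \frac{7}{4} = \frac{31}{4}$)
$b{\left(Y \right)} = - \frac{5}{6}$ ($b{\left(Y \right)} = \frac{\left(-10\right) \frac{1}{4}}{3} = \frac{1}{3} \left(- \frac{5}{2}\right) = - \frac{5}{6}$)
$K{\left(-14 \right)} b{\left(-10 \right)} \left(-100\right) = \frac{31}{4} \left(- \frac{5}{6}\right) \left(-100\right) = \left(- \frac{155}{24}\right) \left(-100\right) = \frac{3875}{6}$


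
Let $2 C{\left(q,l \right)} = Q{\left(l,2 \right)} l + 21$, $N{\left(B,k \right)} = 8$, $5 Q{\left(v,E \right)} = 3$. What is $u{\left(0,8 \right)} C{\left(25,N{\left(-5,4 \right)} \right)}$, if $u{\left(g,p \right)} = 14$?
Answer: $\frac{903}{5} \approx 180.6$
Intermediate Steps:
$Q{\left(v,E \right)} = \frac{3}{5}$ ($Q{\left(v,E \right)} = \frac{1}{5} \cdot 3 = \frac{3}{5}$)
$C{\left(q,l \right)} = \frac{21}{2} + \frac{3 l}{10}$ ($C{\left(q,l \right)} = \frac{\frac{3 l}{5} + 21}{2} = \frac{21 + \frac{3 l}{5}}{2} = \frac{21}{2} + \frac{3 l}{10}$)
$u{\left(0,8 \right)} C{\left(25,N{\left(-5,4 \right)} \right)} = 14 \left(\frac{21}{2} + \frac{3}{10} \cdot 8\right) = 14 \left(\frac{21}{2} + \frac{12}{5}\right) = 14 \cdot \frac{129}{10} = \frac{903}{5}$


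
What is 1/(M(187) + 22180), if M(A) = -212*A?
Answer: -1/17464 ≈ -5.7261e-5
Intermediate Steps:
1/(M(187) + 22180) = 1/(-212*187 + 22180) = 1/(-39644 + 22180) = 1/(-17464) = -1/17464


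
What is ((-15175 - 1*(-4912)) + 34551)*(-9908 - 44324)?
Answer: -1317186816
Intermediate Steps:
((-15175 - 1*(-4912)) + 34551)*(-9908 - 44324) = ((-15175 + 4912) + 34551)*(-54232) = (-10263 + 34551)*(-54232) = 24288*(-54232) = -1317186816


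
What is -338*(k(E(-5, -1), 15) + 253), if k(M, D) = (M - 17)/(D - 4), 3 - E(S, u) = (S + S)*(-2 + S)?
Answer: -912262/11 ≈ -82933.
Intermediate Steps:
E(S, u) = 3 - 2*S*(-2 + S) (E(S, u) = 3 - (S + S)*(-2 + S) = 3 - 2*S*(-2 + S))
k(M, D) = (-17 + M)/(-4 + D)
-338*(k(E(-5, -1), 15) + 253) = -338*((-17 + (3 - 2*(-5)² + 4*(-5)))/(-4 + 15) + 253) = -338*((-17 + (3 - 2*25 - 20))/11 + 253) = -338*((-17 + (3 - 50 - 20))/11 + 253) = -338*((-17 - 67)/11 + 253) = -338*((1/11)*(-84) + 253) = -338*(-84/11 + 253) = -338*2699/11 = -912262/11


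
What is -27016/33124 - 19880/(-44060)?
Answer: -6647748/18243043 ≈ -0.36440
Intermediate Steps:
-27016/33124 - 19880/(-44060) = -27016*1/33124 - 19880*(-1/44060) = -6754/8281 + 994/2203 = -6647748/18243043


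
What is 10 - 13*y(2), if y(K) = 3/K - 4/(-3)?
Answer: -161/6 ≈ -26.833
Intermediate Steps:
y(K) = 4/3 + 3/K (y(K) = 3/K - 4*(-⅓) = 3/K + 4/3 = 4/3 + 3/K)
10 - 13*y(2) = 10 - 13*(4/3 + 3/2) = 10 - 13*17/6 = 10 - 221/6 = -161/6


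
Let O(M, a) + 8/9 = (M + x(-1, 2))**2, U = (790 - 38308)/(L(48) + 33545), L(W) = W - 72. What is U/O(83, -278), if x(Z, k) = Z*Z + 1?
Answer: -337662/2179434857 ≈ -0.00015493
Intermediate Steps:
L(W) = -72 + W
x(Z, k) = 1 + Z**2 (x(Z, k) = Z**2 + 1 = 1 + Z**2)
U = -37518/33521 (U = (790 - 38308)/((-72 + 48) + 33545) = -37518/(-24 + 33545) = -37518/33521 ≈ -1.1192)
O(M, a) = -8/9 + (2 + M)**2 (O(M, a) = -8/9 + (M + (1 + (-1)**2))**2 = -8/9 + (M + (1 + 1))**2 = -8/9 + (M + 2)**2 = -8/9 + (2 + M)**2)
U/O(83, -278) = -37518/(33521*(-8/9 + (2 + 83)**2)) = -37518/(33521*(-8/9 + 85**2)) = -37518/(33521*(-8/9 + 7225)) = -37518/(33521*65017/9) = -37518/33521*9/65017 = -337662/2179434857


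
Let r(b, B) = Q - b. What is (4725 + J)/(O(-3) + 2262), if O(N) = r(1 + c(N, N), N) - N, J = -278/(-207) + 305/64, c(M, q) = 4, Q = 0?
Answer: 62677727/29940480 ≈ 2.0934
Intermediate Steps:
r(b, B) = -b (r(b, B) = 0 - b = -b)
J = 80927/13248 (J = -278*(-1/207) + 305*(1/64) = 278/207 + 305/64 = 80927/13248 ≈ 6.1086)
O(N) = -5 - N (O(N) = -(1 + 4) - N = -1*5 - N = -5 - N)
(4725 + J)/(O(-3) + 2262) = (4725 + 80927/13248)/((-5 - 1*(-3)) + 2262) = 62677727/(13248*((-5 + 3) + 2262)) = 62677727/(13248*(-2 + 2262)) = (62677727/13248)/2260 = (62677727/13248)*(1/2260) = 62677727/29940480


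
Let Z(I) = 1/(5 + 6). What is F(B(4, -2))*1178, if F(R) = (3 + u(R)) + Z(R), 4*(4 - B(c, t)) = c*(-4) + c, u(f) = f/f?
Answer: 53010/11 ≈ 4819.1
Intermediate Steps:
u(f) = 1
B(c, t) = 4 + 3*c/4 (B(c, t) = 4 - (c*(-4) + c)/4 = 4 - (-4*c + c)/4 = 4 - (-3)*c/4 = 4 + 3*c/4)
Z(I) = 1/11
F(R) = 45/11 (F(R) = (3 + 1) + 1/11 = 4 + 1/11 = 45/11)
F(B(4, -2))*1178 = (45/11)*1178 = 53010/11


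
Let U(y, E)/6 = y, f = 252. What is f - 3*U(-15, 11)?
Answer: 522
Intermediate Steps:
U(y, E) = 6*y
f - 3*U(-15, 11) = 252 - 18*(-15) = 252 - 3*(-90) = 252 + 270 = 522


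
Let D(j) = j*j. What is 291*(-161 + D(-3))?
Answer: -44232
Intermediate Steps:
D(j) = j**2
291*(-161 + D(-3)) = 291*(-161 + (-3)**2) = 291*(-161 + 9) = 291*(-152) = -44232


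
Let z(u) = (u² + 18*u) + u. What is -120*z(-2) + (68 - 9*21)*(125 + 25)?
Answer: -14070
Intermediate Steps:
z(u) = u² + 19*u
-120*z(-2) + (68 - 9*21)*(125 + 25) = -(-240)*(19 - 2) + (68 - 9*21)*(125 + 25) = -(-240)*17 + (68 - 189)*150 = -120*(-34) - 121*150 = 4080 - 18150 = -14070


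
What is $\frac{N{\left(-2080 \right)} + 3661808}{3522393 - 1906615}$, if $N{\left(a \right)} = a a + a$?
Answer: $\frac{3993064}{807889} \approx 4.9426$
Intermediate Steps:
$N{\left(a \right)} = a + a^{2}$ ($N{\left(a \right)} = a^{2} + a = a + a^{2}$)
$\frac{N{\left(-2080 \right)} + 3661808}{3522393 - 1906615} = \frac{- 2080 \left(1 - 2080\right) + 3661808}{3522393 - 1906615} = \frac{\left(-2080\right) \left(-2079\right) + 3661808}{1615778} = \left(4324320 + 3661808\right) \frac{1}{1615778} = 7986128 \cdot \frac{1}{1615778} = \frac{3993064}{807889}$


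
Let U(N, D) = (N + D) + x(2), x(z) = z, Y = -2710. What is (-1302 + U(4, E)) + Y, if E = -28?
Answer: -4034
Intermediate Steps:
U(N, D) = 2 + D + N (U(N, D) = (N + D) + 2 = (D + N) + 2 = 2 + D + N)
(-1302 + U(4, E)) + Y = (-1302 + (2 - 28 + 4)) - 2710 = (-1302 - 22) - 2710 = -1324 - 2710 = -4034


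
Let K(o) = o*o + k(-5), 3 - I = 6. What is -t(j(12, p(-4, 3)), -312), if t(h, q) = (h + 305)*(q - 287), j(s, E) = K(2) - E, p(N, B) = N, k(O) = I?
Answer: 185690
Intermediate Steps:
I = -3 (I = 3 - 1*6 = 3 - 6 = -3)
k(O) = -3
K(o) = -3 + o² (K(o) = o*o - 3 = o² - 3 = -3 + o²)
j(s, E) = 1 - E (j(s, E) = (-3 + 2²) - E = (-3 + 4) - E = 1 - E)
t(h, q) = (-287 + q)*(305 + h) (t(h, q) = (305 + h)*(-287 + q) = (-287 + q)*(305 + h))
-t(j(12, p(-4, 3)), -312) = -(-87535 - 287*(1 - 1*(-4)) + 305*(-312) + (1 - 1*(-4))*(-312)) = -(-87535 - 287*(1 + 4) - 95160 + (1 + 4)*(-312)) = -(-87535 - 287*5 - 95160 + 5*(-312)) = -(-87535 - 1435 - 95160 - 1560) = -1*(-185690) = 185690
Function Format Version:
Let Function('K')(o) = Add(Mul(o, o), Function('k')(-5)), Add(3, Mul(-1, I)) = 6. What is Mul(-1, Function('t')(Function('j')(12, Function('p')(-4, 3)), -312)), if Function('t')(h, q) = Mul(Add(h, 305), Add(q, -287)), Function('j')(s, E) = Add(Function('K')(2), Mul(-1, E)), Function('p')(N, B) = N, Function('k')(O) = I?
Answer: 185690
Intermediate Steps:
I = -3 (I = Add(3, Mul(-1, 6)) = Add(3, -6) = -3)
Function('k')(O) = -3
Function('K')(o) = Add(-3, Pow(o, 2)) (Function('K')(o) = Add(Mul(o, o), -3) = Add(Pow(o, 2), -3) = Add(-3, Pow(o, 2)))
Function('j')(s, E) = Add(1, Mul(-1, E)) (Function('j')(s, E) = Add(Add(-3, Pow(2, 2)), Mul(-1, E)) = Add(Add(-3, 4), Mul(-1, E)) = Add(1, Mul(-1, E)))
Function('t')(h, q) = Mul(Add(-287, q), Add(305, h)) (Function('t')(h, q) = Mul(Add(305, h), Add(-287, q)) = Mul(Add(-287, q), Add(305, h)))
Mul(-1, Function('t')(Function('j')(12, Function('p')(-4, 3)), -312)) = Mul(-1, Add(-87535, Mul(-287, Add(1, Mul(-1, -4))), Mul(305, -312), Mul(Add(1, Mul(-1, -4)), -312))) = Mul(-1, Add(-87535, Mul(-287, Add(1, 4)), -95160, Mul(Add(1, 4), -312))) = Mul(-1, Add(-87535, Mul(-287, 5), -95160, Mul(5, -312))) = Mul(-1, Add(-87535, -1435, -95160, -1560)) = Mul(-1, -185690) = 185690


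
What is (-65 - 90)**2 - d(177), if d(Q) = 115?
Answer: 23910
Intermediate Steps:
(-65 - 90)**2 - d(177) = (-65 - 90)**2 - 1*115 = (-155)**2 - 115 = 24025 - 115 = 23910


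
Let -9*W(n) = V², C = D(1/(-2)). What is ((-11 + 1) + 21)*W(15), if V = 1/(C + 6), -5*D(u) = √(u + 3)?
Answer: -39710/1159929 - 440*√10/386643 ≈ -0.037834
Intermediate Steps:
D(u) = -√(3 + u)/5 (D(u) = -√(u + 3)/5 = -√(3 + u)/5)
C = -√10/10 (C = -√(3 + 1/(-2))/5 = -√(3 - ½)/5 = -√10/10 ≈ -0.31623)
V = 1/(6 - √10/10) (V = 1/(-√10/10 + 6) = 1/(6 - √10/10) ≈ 0.17594)
W(n) = -(60/359 + √10/359)²/9
((-11 + 1) + 21)*W(15) = ((-11 + 1) + 21)*(-3610/1159929 - 40*√10/386643) = (-10 + 21)*(-3610/1159929 - 40*√10/386643) = 11*(-3610/1159929 - 40*√10/386643) = -39710/1159929 - 440*√10/386643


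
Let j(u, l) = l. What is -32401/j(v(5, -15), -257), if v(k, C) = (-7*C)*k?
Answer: 32401/257 ≈ 126.07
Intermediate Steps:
v(k, C) = -7*C*k
-32401/j(v(5, -15), -257) = -32401/(-257) = -32401*(-1/257) = 32401/257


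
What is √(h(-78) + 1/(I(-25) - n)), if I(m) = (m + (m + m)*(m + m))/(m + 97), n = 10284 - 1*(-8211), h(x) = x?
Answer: I*√1701248201030/147685 ≈ 8.8318*I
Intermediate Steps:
n = 18495 (n = 10284 + 8211 = 18495)
I(m) = (m + 4*m²)/(97 + m) (I(m) = (m + (2*m)*(2*m))/(97 + m) = (m + 4*m²)/(97 + m))
√(h(-78) + 1/(I(-25) - n)) = √(-78 + 1/(-25*(1 + 4*(-25))/(97 - 25) - 1*18495)) = √(-78 + 1/(-25*(1 - 100)/72 - 18495)) = √(-78 + 1/(-25*1/72*(-99) - 18495)) = √(-78 + 1/(275/8 - 18495)) = √(-78 + 1/(-147685/8)) = √(-78 - 8/147685) = √(-11519438/147685) = I*√1701248201030/147685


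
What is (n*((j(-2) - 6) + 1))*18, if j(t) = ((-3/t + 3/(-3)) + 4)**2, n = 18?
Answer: 4941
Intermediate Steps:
j(t) = (3 - 3/t)**2 (j(t) = ((-3/t + 3*(-1/3)) + 4)**2 = ((-3/t - 1) + 4)**2 = ((-1 - 3/t) + 4)**2 = (3 - 3/t)**2)
(n*((j(-2) - 6) + 1))*18 = (18*((9*(-1 - 2)**2/(-2)**2 - 6) + 1))*18 = (18*((9*(1/4)*(-3)**2 - 6) + 1))*18 = (18*((9*(1/4)*9 - 6) + 1))*18 = (18*((81/4 - 6) + 1))*18 = (18*(57/4 + 1))*18 = (18*(61/4))*18 = (549/2)*18 = 4941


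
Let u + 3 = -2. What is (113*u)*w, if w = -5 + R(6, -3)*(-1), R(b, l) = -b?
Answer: -565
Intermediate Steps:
u = -5 (u = -3 - 2 = -5)
w = 1 (w = -5 - 1*6*(-1) = -5 - 6*(-1) = -5 + 6 = 1)
(113*u)*w = (113*(-5))*1 = -565*1 = -565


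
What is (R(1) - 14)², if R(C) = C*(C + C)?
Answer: 144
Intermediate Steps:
R(C) = 2*C² (R(C) = C*(2*C) = 2*C²)
(R(1) - 14)² = (2*1² - 14)² = (2*1 - 14)² = (2 - 14)² = (-12)² = 144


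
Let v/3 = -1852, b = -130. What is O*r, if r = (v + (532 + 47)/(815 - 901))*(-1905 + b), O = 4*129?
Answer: 5841202950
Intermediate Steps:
v = -5556 (v = 3*(-1852) = -5556)
O = 516
r = 973533825/86 (r = (-5556 + (532 + 47)/(815 - 901))*(-1905 - 130) = (-5556 + 579/(-86))*(-2035) = (-5556 + 579*(-1/86))*(-2035) = (-5556 - 579/86)*(-2035) = -478395/86*(-2035) = 973533825/86 ≈ 1.1320e+7)
O*r = 516*(973533825/86) = 5841202950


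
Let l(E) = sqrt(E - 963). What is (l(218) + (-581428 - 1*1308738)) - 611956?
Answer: -2502122 + I*sqrt(745) ≈ -2.5021e+6 + 27.295*I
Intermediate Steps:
l(E) = sqrt(-963 + E)
(l(218) + (-581428 - 1*1308738)) - 611956 = (sqrt(-963 + 218) + (-581428 - 1*1308738)) - 611956 = (sqrt(-745) + (-581428 - 1308738)) - 611956 = (I*sqrt(745) - 1890166) - 611956 = (-1890166 + I*sqrt(745)) - 611956 = -2502122 + I*sqrt(745)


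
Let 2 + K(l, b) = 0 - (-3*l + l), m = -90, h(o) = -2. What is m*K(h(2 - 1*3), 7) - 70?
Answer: 470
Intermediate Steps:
K(l, b) = -2 + 2*l (K(l, b) = -2 + (0 - (-3*l + l)) = -2 + (0 - (-2)*l) = -2 + (0 + 2*l) = -2 + 2*l)
m*K(h(2 - 1*3), 7) - 70 = -90*(-2 + 2*(-2)) - 70 = -90*(-2 - 4) - 70 = -90*(-6) - 70 = 540 - 70 = 470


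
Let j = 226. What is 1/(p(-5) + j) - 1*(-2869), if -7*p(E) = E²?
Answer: 4467040/1557 ≈ 2869.0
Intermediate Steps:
p(E) = -E²/7
1/(p(-5) + j) - 1*(-2869) = 1/(-⅐*(-5)² + 226) - 1*(-2869) = 1/(-⅐*25 + 226) + 2869 = 1/(-25/7 + 226) + 2869 = 1/(1557/7) + 2869 = 7/1557 + 2869 = 4467040/1557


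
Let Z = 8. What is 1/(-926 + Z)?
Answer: -1/918 ≈ -0.0010893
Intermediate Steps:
1/(-926 + Z) = 1/(-926 + 8) = 1/(-918) = -1/918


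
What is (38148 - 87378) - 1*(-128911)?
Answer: 79681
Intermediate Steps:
(38148 - 87378) - 1*(-128911) = -49230 + 128911 = 79681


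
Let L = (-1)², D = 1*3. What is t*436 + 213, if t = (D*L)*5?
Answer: 6753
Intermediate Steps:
D = 3
L = 1
t = 15 (t = (3*1)*5 = 3*5 = 15)
t*436 + 213 = 15*436 + 213 = 6540 + 213 = 6753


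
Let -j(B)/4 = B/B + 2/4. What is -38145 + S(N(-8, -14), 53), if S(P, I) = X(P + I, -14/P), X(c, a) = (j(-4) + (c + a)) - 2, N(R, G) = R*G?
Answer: -303905/8 ≈ -37988.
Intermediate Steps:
j(B) = -6 (j(B) = -4*(B/B + 2/4) = -4*(1 + 2*(¼)) = -4*(1 + ½) = -4*3/2 = -6)
N(R, G) = G*R
X(c, a) = -8 + a + c (X(c, a) = (-6 + (c + a)) - 2 = (-6 + (a + c)) - 2 = (-6 + a + c) - 2 = -8 + a + c)
S(P, I) = -8 + I + P - 14/P (S(P, I) = -8 - 14/P + (P + I) = -8 - 14/P + (I + P) = -8 + I + P - 14/P)
-38145 + S(N(-8, -14), 53) = -38145 + (-8 + 53 - 14*(-8) - 14/((-14*(-8)))) = -38145 + (-8 + 53 + 112 - 14/112) = -38145 + (-8 + 53 + 112 - 14*1/112) = -38145 + (-8 + 53 + 112 - ⅛) = -38145 + 1255/8 = -303905/8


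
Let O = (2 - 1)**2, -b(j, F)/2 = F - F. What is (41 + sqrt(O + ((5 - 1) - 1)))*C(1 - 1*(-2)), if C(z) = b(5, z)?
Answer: 0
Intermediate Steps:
b(j, F) = 0 (b(j, F) = -2*(F - F) = -2*0 = 0)
C(z) = 0
O = 1 (O = 1**2 = 1)
(41 + sqrt(O + ((5 - 1) - 1)))*C(1 - 1*(-2)) = (41 + sqrt(1 + ((5 - 1) - 1)))*0 = (41 + sqrt(1 + (4 - 1)))*0 = (41 + sqrt(1 + 3))*0 = (41 + sqrt(4))*0 = (41 + 2)*0 = 43*0 = 0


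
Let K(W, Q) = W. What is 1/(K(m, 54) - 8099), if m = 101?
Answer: -1/7998 ≈ -0.00012503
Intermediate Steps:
1/(K(m, 54) - 8099) = 1/(101 - 8099) = 1/(-7998) = -1/7998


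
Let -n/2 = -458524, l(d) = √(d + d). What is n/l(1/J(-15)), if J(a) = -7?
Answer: -458524*I*√14 ≈ -1.7156e+6*I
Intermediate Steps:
l(d) = √2*√d (l(d) = √(2*d) = √2*√d)
n = 917048 (n = -2*(-458524) = 917048)
n/l(1/J(-15)) = 917048/((√2*√(1/(-7)))) = 917048/((√2*√(-⅐))) = 917048/((√2*(I*√7/7))) = 917048/((I*√14/7)) = 917048*(-I*√14/2) = -458524*I*√14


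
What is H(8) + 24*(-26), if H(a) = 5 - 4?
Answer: -623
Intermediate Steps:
H(a) = 1
H(8) + 24*(-26) = 1 + 24*(-26) = 1 - 624 = -623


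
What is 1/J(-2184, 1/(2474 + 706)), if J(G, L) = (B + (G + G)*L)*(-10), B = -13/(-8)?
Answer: -212/533 ≈ -0.39775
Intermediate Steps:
B = 13/8 (B = -13*(-⅛) = 13/8 ≈ 1.6250)
J(G, L) = -65/4 - 20*G*L (J(G, L) = (13/8 + (G + G)*L)*(-10) = (13/8 + (2*G)*L)*(-10) = (13/8 + 2*G*L)*(-10) = -65/4 - 20*G*L)
1/J(-2184, 1/(2474 + 706)) = 1/(-65/4 - 20*(-2184)/(2474 + 706)) = 1/(-65/4 - 20*(-2184)/3180) = 1/(-65/4 - 20*(-2184)*1/3180) = 1/(-65/4 + 728/53) = 1/(-533/212) = -212/533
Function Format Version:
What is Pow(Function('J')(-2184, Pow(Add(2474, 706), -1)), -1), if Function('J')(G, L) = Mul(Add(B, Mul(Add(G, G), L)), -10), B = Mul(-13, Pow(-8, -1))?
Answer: Rational(-212, 533) ≈ -0.39775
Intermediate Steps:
B = Rational(13, 8) (B = Mul(-13, Rational(-1, 8)) = Rational(13, 8) ≈ 1.6250)
Function('J')(G, L) = Add(Rational(-65, 4), Mul(-20, G, L)) (Function('J')(G, L) = Mul(Add(Rational(13, 8), Mul(Add(G, G), L)), -10) = Mul(Add(Rational(13, 8), Mul(Mul(2, G), L)), -10) = Mul(Add(Rational(13, 8), Mul(2, G, L)), -10) = Add(Rational(-65, 4), Mul(-20, G, L)))
Pow(Function('J')(-2184, Pow(Add(2474, 706), -1)), -1) = Pow(Add(Rational(-65, 4), Mul(-20, -2184, Pow(Add(2474, 706), -1))), -1) = Pow(Add(Rational(-65, 4), Mul(-20, -2184, Pow(3180, -1))), -1) = Pow(Add(Rational(-65, 4), Mul(-20, -2184, Rational(1, 3180))), -1) = Pow(Add(Rational(-65, 4), Rational(728, 53)), -1) = Pow(Rational(-533, 212), -1) = Rational(-212, 533)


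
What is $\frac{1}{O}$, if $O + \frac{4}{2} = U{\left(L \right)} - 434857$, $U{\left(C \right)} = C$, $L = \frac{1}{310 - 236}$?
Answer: $- \frac{74}{32179565} \approx -2.2996 \cdot 10^{-6}$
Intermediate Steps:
$L = \frac{1}{74} \approx 0.013514$
$O = - \frac{32179565}{74}$ ($O = -2 + \left(\frac{1}{74} - 434857\right) = -2 - \frac{32179417}{74} = - \frac{32179565}{74} \approx -4.3486 \cdot 10^{5}$)
$\frac{1}{O} = \frac{1}{- \frac{32179565}{74}} = - \frac{74}{32179565}$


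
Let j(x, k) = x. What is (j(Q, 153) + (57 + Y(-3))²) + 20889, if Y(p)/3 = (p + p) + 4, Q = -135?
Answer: 23355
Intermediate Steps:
Y(p) = 12 + 6*p (Y(p) = 3*((p + p) + 4) = 3*(2*p + 4) = 3*(4 + 2*p) = 12 + 6*p)
(j(Q, 153) + (57 + Y(-3))²) + 20889 = (-135 + (57 + (12 + 6*(-3)))²) + 20889 = (-135 + (57 + (12 - 18))²) + 20889 = (-135 + (57 - 6)²) + 20889 = (-135 + 51²) + 20889 = (-135 + 2601) + 20889 = 2466 + 20889 = 23355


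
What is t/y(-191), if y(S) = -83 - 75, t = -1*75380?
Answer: 37690/79 ≈ 477.09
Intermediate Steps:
t = -75380
y(S) = -158
t/y(-191) = -75380/(-158) = -75380*(-1/158) = 37690/79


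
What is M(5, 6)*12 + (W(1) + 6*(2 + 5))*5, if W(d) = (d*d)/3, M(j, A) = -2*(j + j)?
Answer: -85/3 ≈ -28.333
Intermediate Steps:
M(j, A) = -4*j
W(d) = d²/3 (W(d) = d²*(⅓) = d²/3)
M(5, 6)*12 + (W(1) + 6*(2 + 5))*5 = -4*5*12 + ((⅓)*1² + 6*(2 + 5))*5 = -20*12 + ((⅓)*1 + 6*7)*5 = -240 + (⅓ + 42)*5 = -240 + (127/3)*5 = -240 + 635/3 = -85/3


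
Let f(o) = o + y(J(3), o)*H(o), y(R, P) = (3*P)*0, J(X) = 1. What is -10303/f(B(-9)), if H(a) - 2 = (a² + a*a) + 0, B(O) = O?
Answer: 10303/9 ≈ 1144.8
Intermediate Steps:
y(R, P) = 0
H(a) = 2 + 2*a² (H(a) = 2 + ((a² + a*a) + 0) = 2 + ((a² + a²) + 0) = 2 + (2*a² + 0) = 2 + 2*a²)
f(o) = o (f(o) = o + 0*(2 + 2*o²) = o + 0 = o)
-10303/f(B(-9)) = -10303/(-9) = -10303*(-⅑) = 10303/9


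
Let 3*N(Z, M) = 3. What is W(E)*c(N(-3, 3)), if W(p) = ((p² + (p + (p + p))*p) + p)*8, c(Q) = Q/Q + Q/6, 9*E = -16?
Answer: 24640/243 ≈ 101.40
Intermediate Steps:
E = -16/9 (E = (⅑)*(-16) = -16/9 ≈ -1.7778)
N(Z, M) = 1 (N(Z, M) = (⅓)*3 = 1)
c(Q) = 1 + Q/6 (c(Q) = 1 + Q*(⅙) = 1 + Q/6)
W(p) = 8*p + 32*p² (W(p) = ((p² + (p + 2*p)*p) + p)*8 = ((p² + (3*p)*p) + p)*8 = ((p² + 3*p²) + p)*8 = (4*p² + p)*8 = (p + 4*p²)*8 = 8*p + 32*p²)
W(E)*c(N(-3, 3)) = (8*(-16/9)*(1 + 4*(-16/9)))*(1 + (⅙)*1) = (8*(-16/9)*(1 - 64/9))*(1 + ⅙) = (8*(-16/9)*(-55/9))*(7/6) = (7040/81)*(7/6) = 24640/243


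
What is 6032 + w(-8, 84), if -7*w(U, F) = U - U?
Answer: 6032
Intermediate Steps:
w(U, F) = 0 (w(U, F) = -(U - U)/7 = -⅐*0 = 0)
6032 + w(-8, 84) = 6032 + 0 = 6032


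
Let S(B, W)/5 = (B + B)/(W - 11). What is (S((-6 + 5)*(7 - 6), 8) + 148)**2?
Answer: 206116/9 ≈ 22902.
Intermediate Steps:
S(B, W) = 10*B/(-11 + W) (S(B, W) = 5*((B + B)/(W - 11)) = 5*((2*B)/(-11 + W)) = 5*(2*B/(-11 + W)) = 10*B/(-11 + W))
(S((-6 + 5)*(7 - 6), 8) + 148)**2 = (10*((-6 + 5)*(7 - 6))/(-11 + 8) + 148)**2 = (10*(-1*1)/(-3) + 148)**2 = (10*(-1)*(-1/3) + 148)**2 = (10/3 + 148)**2 = (454/3)**2 = 206116/9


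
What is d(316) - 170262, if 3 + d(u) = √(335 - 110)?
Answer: -170250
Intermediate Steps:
d(u) = 12 (d(u) = -3 + √(335 - 110) = -3 + √225 = -3 + 15 = 12)
d(316) - 170262 = 12 - 170262 = -170250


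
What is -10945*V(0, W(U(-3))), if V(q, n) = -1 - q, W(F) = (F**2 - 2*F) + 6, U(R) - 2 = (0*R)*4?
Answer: 10945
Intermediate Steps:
U(R) = 2 (U(R) = 2 + (0*R)*4 = 2 + 0*4 = 2 + 0 = 2)
W(F) = 6 + F**2 - 2*F
-10945*V(0, W(U(-3))) = -10945*(-1 - 1*0) = -10945*(-1 + 0) = -10945*(-1) = 10945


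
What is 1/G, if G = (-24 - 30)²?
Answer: 1/2916 ≈ 0.00034294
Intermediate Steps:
G = 2916 (G = (-54)² = 2916)
1/G = 1/2916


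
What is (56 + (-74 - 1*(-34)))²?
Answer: 256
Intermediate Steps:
(56 + (-74 - 1*(-34)))² = (56 + (-74 + 34))² = (56 - 40)² = 16² = 256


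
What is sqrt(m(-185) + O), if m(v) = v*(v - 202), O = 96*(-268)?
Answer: sqrt(45867) ≈ 214.17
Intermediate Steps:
O = -25728
m(v) = v*(-202 + v)
sqrt(m(-185) + O) = sqrt(-185*(-202 - 185) - 25728) = sqrt(-185*(-387) - 25728) = sqrt(71595 - 25728) = sqrt(45867)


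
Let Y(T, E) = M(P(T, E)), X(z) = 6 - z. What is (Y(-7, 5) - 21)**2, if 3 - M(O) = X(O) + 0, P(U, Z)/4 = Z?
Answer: 16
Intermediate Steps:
P(U, Z) = 4*Z
M(O) = -3 + O (M(O) = 3 - ((6 - O) + 0) = 3 - (6 - O) = 3 + (-6 + O) = -3 + O)
Y(T, E) = -3 + 4*E
(Y(-7, 5) - 21)**2 = ((-3 + 4*5) - 21)**2 = ((-3 + 20) - 21)**2 = (17 - 21)**2 = (-4)**2 = 16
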